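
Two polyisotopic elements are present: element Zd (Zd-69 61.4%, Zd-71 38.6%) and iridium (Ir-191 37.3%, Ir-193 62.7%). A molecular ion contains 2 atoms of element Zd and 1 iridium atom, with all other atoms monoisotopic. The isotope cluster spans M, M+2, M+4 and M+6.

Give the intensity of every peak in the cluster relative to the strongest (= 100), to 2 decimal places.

Element Zd pattern (n=2): 0.376996 : 0.474008 : 0.148996
Iridium pattern (n=1): 0.3730 : 0.6270
Convolve the two distributions (both contribute in 2-u steps):
  M: 0.376996×0.3730 = 0.140620
  M+2: 0.376996×0.6270 + 0.474008×0.3730 = 0.413181
  M+4: 0.474008×0.6270 + 0.148996×0.3730 = 0.352779
  M+6: 0.148996×0.6270 = 0.093420
Scale to base peak (0.413181) = 100: 34.03 : 100.00 : 85.38 : 22.61

34.03 : 100.00 : 85.38 : 22.61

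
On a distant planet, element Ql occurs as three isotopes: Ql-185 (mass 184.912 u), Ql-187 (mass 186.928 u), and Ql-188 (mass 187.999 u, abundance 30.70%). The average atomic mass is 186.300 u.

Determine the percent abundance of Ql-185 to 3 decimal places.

Let x and y be the fractions of Ql-185 and Ql-187. Then x + y = 1 − 0.3070 = 0.6930 and 184.912x + 186.928y = 186.300 − 0.3070×187.999 = 128.584307.
Substituting: 184.912x + 186.928(0.6930 − x) = 128.584307
(184.912 − 186.928)x = -0.956797  ⇒  x = 0.47460, y = 0.21840
Ql-185: 47.460%, Ql-187: 21.840%.

47.460%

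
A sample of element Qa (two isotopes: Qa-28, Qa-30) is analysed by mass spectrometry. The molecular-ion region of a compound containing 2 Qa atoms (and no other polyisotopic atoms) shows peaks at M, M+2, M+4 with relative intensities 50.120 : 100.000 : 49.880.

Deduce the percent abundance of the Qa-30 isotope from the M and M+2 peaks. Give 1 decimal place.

49.9%

If p is the fraction of Qa that is Qa-28, then I(M+2)/I(M) = [C(2,1)·p^1·(1−p)] / p^2 = 2·(1−p)/p = 100.000/50.120 = 1.9952
(1−p)/p = 1.9952/2 = 0.9976  ⇒  p = 1/(1 + 0.9976) = 0.5006
Qa-28: 50.1%, Qa-30: 49.9%.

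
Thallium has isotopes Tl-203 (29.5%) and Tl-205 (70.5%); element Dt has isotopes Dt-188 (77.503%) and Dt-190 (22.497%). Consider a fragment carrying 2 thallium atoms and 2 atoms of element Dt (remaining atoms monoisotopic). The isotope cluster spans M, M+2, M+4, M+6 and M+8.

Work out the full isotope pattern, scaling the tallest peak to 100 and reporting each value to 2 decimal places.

11.67 : 62.54 : 100.00 : 43.39 : 5.61

Thallium pattern (n=2): 0.087025 : 0.41595 : 0.497025
Element Dt pattern (n=2): 0.6006715 : 0.348717 : 0.0506115
Convolve the two distributions (both contribute in 2-u steps):
  M: 0.087025×0.6006715 = 0.052273
  M+2: 0.087025×0.348717 + 0.41595×0.6006715 = 0.280196
  M+4: 0.087025×0.0506115 + 0.41595×0.348717 + 0.497025×0.6006715 = 0.448002
  M+6: 0.41595×0.0506115 + 0.497025×0.348717 = 0.194373
  M+8: 0.497025×0.0506115 = 0.025155
Scale to base peak (0.448002) = 100: 11.67 : 62.54 : 100.00 : 43.39 : 5.61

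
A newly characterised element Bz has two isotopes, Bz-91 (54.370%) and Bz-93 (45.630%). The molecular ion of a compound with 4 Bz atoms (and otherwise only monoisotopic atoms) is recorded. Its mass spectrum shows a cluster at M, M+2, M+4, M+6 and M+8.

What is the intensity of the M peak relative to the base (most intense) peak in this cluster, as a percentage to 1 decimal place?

23.7%

(0.54370 + 0.45630)^4 gives M 0.0874, M+2 0.2934, M+4 0.3693, M+6 0.2066, M+8 0.0434; the largest is M+4.
P(M+4) = C(4,2) × 0.54370^2 × 0.45630^2 = 6 × 0.29560969 × 0.20820969 = 0.369293 (base)
P(M) = C(4,0) × 0.54370^4 × 0.45630^0 = 1 × 0.08738509 × 1.0000 = 0.087385
Relative intensity = 0.087385 / 0.369293 × 100 = 23.7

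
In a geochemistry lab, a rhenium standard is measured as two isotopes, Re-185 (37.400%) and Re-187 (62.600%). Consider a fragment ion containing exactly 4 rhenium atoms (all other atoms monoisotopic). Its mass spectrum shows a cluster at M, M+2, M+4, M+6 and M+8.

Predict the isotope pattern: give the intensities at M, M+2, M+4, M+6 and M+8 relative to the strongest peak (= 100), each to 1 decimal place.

5.3 : 35.7 : 89.6 : 100.0 : 41.8

The 4 Re atoms are independent, so intensities follow the terms of (0.37400 + 0.62600)^4.
P(M) = 0.37400^4 = 0.019565
P(M+2) = 4 × 0.37400^3 × 0.62600^1 = 0.130993
P(M+4) = 6 × 0.37400^2 × 0.62600^2 = 0.328884
P(M+6) = 4 × 0.37400^1 × 0.62600^3 = 0.366990
P(M+8) = 0.62600^4 = 0.153567
The M+6 peak is largest (0.366990); scaling to 100 gives 5.3 : 35.7 : 89.6 : 100.0 : 41.8.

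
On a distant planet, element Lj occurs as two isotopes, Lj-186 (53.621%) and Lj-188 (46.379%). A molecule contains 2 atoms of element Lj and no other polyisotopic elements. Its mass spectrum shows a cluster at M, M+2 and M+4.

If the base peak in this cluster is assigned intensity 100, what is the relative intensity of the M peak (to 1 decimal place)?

57.8

Term probabilities: M 0.2875, M+2 0.4974, M+4 0.2151. Base peak = M+2.
P(M+2) = C(2,1) × 0.53621^1 × 0.46379^1 = 2 × 0.53621 × 0.46379 = 0.497378 (base)
P(M) = C(2,0) × 0.53621^2 × 0.46379^0 = 1 × 0.28752116 × 1.0000 = 0.287521
Relative intensity = 0.287521 / 0.497378 × 100 = 57.8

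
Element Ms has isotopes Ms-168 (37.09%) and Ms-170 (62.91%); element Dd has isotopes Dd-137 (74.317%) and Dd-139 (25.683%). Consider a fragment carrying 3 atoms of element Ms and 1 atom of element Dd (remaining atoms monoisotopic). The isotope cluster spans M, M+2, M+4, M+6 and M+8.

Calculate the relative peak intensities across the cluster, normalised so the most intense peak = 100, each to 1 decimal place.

9.6 : 52.3 : 100.0 : 75.7 : 16.2

Element Ms pattern (n=3): 0.05102353 : 0.25962984 : 0.44036973 : 0.2489769
Element Dd pattern (n=1): 0.74317 : 0.25683
Convolve the two distributions (both contribute in 2-u steps):
  M: 0.05102353×0.74317 = 0.037919
  M+2: 0.05102353×0.25683 + 0.25962984×0.74317 = 0.206053
  M+4: 0.25962984×0.25683 + 0.44036973×0.74317 = 0.393950
  M+6: 0.44036973×0.25683 + 0.2489769×0.74317 = 0.298132
  M+8: 0.2489769×0.25683 = 0.063945
Scale to base peak (0.393950) = 100: 9.6 : 52.3 : 100.0 : 75.7 : 16.2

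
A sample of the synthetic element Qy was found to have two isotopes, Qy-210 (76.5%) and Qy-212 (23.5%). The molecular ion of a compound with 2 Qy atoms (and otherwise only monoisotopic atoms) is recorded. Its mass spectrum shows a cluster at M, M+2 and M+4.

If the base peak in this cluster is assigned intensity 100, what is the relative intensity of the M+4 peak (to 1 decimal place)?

Binomial terms of (0.765 + 0.235)^2: M 0.5852, M+2 0.3595, M+4 0.0552 → M is the base peak.
P(M) = C(2,0) × 0.765^2 × 0.235^0 = 1 × 0.585225 × 1.0000 = 0.585225 (base)
P(M+4) = C(2,2) × 0.765^0 × 0.235^2 = 1 × 1.0000 × 0.055225 = 0.055225
Relative intensity = 0.055225 / 0.585225 × 100 = 9.4

9.4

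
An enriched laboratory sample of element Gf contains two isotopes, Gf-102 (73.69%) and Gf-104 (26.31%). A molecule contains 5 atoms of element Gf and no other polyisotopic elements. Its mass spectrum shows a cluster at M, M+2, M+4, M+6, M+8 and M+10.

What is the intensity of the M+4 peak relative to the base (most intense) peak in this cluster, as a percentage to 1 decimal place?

71.4%

Term probabilities: M 0.2173, M+2 0.3879, M+4 0.2770, M+6 0.0989, M+8 0.0177, M+10 0.0013. Base peak = M+2.
P(M+2) = C(5,1) × 0.7369^4 × 0.2631^1 = 5 × 0.29487247 × 0.2631 = 0.387905 (base)
P(M+4) = C(5,2) × 0.7369^3 × 0.2631^2 = 10 × 0.40015262 × 0.06922161 = 0.276992
Relative intensity = 0.276992 / 0.387905 × 100 = 71.4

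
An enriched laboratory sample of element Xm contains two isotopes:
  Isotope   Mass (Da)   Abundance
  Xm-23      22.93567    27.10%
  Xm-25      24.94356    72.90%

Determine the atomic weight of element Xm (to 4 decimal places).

24.3994 Da

The abundance-weighted mean is 0.2710 × 22.93567 + 0.7290 × 24.94356
= 6.215567 + 18.183855 = 24.399422 Da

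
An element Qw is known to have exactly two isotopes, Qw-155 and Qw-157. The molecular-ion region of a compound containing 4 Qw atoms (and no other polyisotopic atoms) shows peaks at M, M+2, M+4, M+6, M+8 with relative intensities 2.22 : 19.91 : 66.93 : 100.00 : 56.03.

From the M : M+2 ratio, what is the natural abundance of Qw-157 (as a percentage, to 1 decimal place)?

69.2%

If p is the fraction of Qw that is Qw-155, then I(M+2)/I(M) = [C(4,1)·p^3·(1−p)] / p^4 = 4·(1−p)/p = 19.91/2.22 = 8.9685
(1−p)/p = 8.9685/4 = 2.2421  ⇒  p = 1/(1 + 2.2421) = 0.3084
Qw-155: 30.8%, Qw-157: 69.2%.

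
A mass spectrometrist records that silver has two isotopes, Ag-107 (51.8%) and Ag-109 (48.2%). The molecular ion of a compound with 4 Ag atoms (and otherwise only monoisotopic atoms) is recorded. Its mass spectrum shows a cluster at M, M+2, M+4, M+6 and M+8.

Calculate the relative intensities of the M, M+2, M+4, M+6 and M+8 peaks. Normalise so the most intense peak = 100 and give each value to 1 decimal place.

The 4 Ag atoms are independent, so intensities follow the terms of (0.518 + 0.482)^4.
P(M) = 0.518^4 = 0.071998
P(M+2) = 4 × 0.518^3 × 0.482^1 = 0.267976
P(M+4) = 6 × 0.518^2 × 0.482^2 = 0.374029
P(M+6) = 4 × 0.518^1 × 0.482^3 = 0.232023
P(M+8) = 0.482^4 = 0.053974
The M+4 peak is largest (0.374029); scaling to 100 gives 19.2 : 71.6 : 100.0 : 62.0 : 14.4.

19.2 : 71.6 : 100.0 : 62.0 : 14.4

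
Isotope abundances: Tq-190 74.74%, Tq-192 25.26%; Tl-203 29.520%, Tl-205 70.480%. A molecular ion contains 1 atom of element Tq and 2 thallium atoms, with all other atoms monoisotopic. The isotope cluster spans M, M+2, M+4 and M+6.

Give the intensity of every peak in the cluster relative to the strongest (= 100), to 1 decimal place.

13.7 : 69.9 : 100.0 : 26.3

Element Tq pattern (n=1): 0.7474 : 0.2526
Thallium pattern (n=2): 0.08714304 : 0.41611392 : 0.49674304
Convolve the two distributions (both contribute in 2-u steps):
  M: 0.7474×0.08714304 = 0.065131
  M+2: 0.7474×0.41611392 + 0.2526×0.08714304 = 0.333016
  M+4: 0.7474×0.49674304 + 0.2526×0.41611392 = 0.476376
  M+6: 0.2526×0.49674304 = 0.125477
Scale to base peak (0.476376) = 100: 13.7 : 69.9 : 100.0 : 26.3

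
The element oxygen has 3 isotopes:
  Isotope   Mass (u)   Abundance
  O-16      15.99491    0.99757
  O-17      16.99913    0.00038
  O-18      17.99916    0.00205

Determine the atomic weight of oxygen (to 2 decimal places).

16.00 u

Average mass = Σ (abundance × isotope mass) = 0.99757 × 15.99491 + 0.00038 × 16.99913 + 0.00205 × 17.99916
= 15.956042 + 0.006460 + 0.036898 = 15.999400 u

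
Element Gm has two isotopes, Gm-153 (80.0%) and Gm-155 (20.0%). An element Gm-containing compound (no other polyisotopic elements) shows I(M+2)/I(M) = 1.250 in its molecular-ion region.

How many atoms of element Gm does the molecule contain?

The M+2/M ratio from n Gm atoms is n · q/p = n · 0.200/0.800.
n = 1.250 × 0.800/0.200 = 5.00 ≈ 5

5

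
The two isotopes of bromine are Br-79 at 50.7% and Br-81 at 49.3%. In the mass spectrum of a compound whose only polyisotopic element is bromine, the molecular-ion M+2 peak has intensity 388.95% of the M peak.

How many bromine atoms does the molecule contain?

With n Br atoms, P(M+2)/P(M) = C(n,1)·p^(n−1)q / p^n = n·q/p = n · 0.493/0.507.
n = 3.8895 × 0.507/0.493 = 4.00 ≈ 4

4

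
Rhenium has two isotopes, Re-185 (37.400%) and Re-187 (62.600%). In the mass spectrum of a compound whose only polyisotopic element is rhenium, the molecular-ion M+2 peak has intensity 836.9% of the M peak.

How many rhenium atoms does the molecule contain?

The M+2/M ratio from n Re atoms is n · q/p = n · 0.62600/0.37400.
n = 8.369 × 0.37400/0.62600 = 5.00 ≈ 5

5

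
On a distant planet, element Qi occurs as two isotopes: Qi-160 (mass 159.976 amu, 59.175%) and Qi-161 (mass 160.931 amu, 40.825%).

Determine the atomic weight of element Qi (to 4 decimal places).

Weight each isotope mass by its fractional abundance: 0.59175 × 159.976 + 0.40825 × 160.931
= 94.66580 + 65.70008 = 160.36588 amu

160.3659 amu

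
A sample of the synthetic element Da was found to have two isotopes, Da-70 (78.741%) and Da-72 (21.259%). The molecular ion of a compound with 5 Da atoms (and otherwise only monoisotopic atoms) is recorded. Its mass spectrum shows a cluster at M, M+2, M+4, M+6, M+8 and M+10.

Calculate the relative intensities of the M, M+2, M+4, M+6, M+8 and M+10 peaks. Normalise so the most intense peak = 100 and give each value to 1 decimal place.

74.1 : 100.0 : 54.0 : 14.6 : 2.0 : 0.1

Each Da atom is independently Da-70 (p = 0.78741) or Da-72 (q = 0.21259); the cluster is the binomial expansion (p + q)^5.
P(M) = 0.78741^5 = 0.302695
P(M+2) = 5 × 0.78741^4 × 0.21259^1 = 0.408617
P(M+4) = 10 × 0.78741^3 × 0.21259^2 = 0.220642
P(M+6) = 10 × 0.78741^2 × 0.21259^3 = 0.059570
P(M+8) = 5 × 0.78741^1 × 0.21259^4 = 0.008042
P(M+10) = 0.21259^5 = 0.000434
The M+2 peak is largest (0.408617); scaling to 100 gives 74.1 : 100.0 : 54.0 : 14.6 : 2.0 : 0.1.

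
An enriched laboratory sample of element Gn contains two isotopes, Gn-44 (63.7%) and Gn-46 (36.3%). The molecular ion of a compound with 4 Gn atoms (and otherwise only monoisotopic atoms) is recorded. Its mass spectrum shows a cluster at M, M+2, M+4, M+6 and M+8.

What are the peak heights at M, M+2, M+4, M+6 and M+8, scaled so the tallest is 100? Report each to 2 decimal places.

43.87 : 100.00 : 85.48 : 32.47 : 4.63

The 4 Gn atoms are independent, so intensities follow the terms of (0.637 + 0.363)^4.
P(M) = 0.637^4 = 0.164648
P(M+2) = 4 × 0.637^3 × 0.363^1 = 0.375305
P(M+4) = 6 × 0.637^2 × 0.363^2 = 0.320807
P(M+6) = 4 × 0.637^1 × 0.363^3 = 0.121876
P(M+8) = 0.363^4 = 0.017363
The M+2 peak is largest (0.375305); scaling to 100 gives 43.87 : 100.00 : 85.48 : 32.47 : 4.63.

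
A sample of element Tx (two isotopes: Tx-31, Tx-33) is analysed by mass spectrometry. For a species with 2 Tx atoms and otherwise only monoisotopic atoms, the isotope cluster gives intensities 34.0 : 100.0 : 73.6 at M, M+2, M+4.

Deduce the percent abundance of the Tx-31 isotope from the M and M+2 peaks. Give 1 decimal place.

Let p = fractional abundance of Tx-31. I(M+2)/I(M) = [C(2,1)·p^1·(1−p)] / p^2 = 2·(1−p)/p = 100.0/34.0 = 2.9412
(1−p)/p = 2.9412/2 = 1.4706  ⇒  p = 1/(1 + 1.4706) = 0.4048
Tx-31: 40.5%, Tx-33: 59.5%.

40.5%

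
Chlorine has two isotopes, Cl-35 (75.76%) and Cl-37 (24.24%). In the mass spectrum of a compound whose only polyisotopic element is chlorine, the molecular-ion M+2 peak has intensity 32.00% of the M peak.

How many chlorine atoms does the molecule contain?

1

For n independent Cl atoms, I(M+2)/I(M) = n · (abundance Cl-37) / (abundance Cl-35) = n · 0.2424/0.7576.
n = 0.3200 × 0.7576/0.2424 = 1.00 ≈ 1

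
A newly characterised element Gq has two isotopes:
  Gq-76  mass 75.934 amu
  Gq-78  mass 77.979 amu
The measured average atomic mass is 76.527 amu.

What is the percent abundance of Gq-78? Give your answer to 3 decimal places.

28.998%

With x = fraction of Gq-76 (so Gq-78 is 1 − x):
75.934·x + 77.979·(1 − x) = 76.527
(75.934 − 77.979)·x = 76.527 − 77.979
x = -1.452 / -2.045 = 0.71002 → 71.002% Gq-76, 28.998% Gq-78.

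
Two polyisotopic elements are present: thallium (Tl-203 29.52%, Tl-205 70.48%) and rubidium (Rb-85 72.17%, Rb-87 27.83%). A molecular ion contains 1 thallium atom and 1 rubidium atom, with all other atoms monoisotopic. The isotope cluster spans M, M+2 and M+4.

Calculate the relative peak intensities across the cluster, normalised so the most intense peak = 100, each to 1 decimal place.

36.1 : 100.0 : 33.2

Thallium pattern (n=1): 0.2952 : 0.7048
Rubidium pattern (n=1): 0.7217 : 0.2783
Convolve the two distributions (both contribute in 2-u steps):
  M: 0.2952×0.7217 = 0.213046
  M+2: 0.2952×0.2783 + 0.7048×0.7217 = 0.590808
  M+4: 0.7048×0.2783 = 0.196146
Scale to base peak (0.590808) = 100: 36.1 : 100.0 : 33.2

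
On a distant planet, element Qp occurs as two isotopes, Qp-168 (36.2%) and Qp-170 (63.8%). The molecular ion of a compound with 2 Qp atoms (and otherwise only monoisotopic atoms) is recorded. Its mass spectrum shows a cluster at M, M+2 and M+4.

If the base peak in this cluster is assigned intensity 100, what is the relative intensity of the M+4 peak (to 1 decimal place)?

(0.362 + 0.638)^2 gives M 0.1310, M+2 0.4619, M+4 0.4070; the largest is M+2.
P(M+2) = C(2,1) × 0.362^1 × 0.638^1 = 2 × 0.3620 × 0.6380 = 0.461912 (base)
P(M+4) = C(2,2) × 0.362^0 × 0.638^2 = 1 × 1.0000 × 0.407044 = 0.407044
Relative intensity = 0.407044 / 0.461912 × 100 = 88.1

88.1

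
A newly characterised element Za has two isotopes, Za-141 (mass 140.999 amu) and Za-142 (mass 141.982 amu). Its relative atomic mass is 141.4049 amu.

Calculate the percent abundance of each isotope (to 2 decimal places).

Writing the weighted mean with unknown fraction x of Za-141:
140.999·x + 141.982·(1 − x) = 141.4049
(140.999 − 141.982)·x = 141.4049 − 141.982
x = -0.5771 / -0.983 = 0.58708 → 58.71% Za-141, 41.29% Za-142.

Za-141: 58.71%, Za-142: 41.29%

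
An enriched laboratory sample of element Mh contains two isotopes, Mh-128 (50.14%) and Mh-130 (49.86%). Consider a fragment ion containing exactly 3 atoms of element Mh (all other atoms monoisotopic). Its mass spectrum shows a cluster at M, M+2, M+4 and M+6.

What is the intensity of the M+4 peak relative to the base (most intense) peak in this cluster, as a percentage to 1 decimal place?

99.4%

Term probabilities: M 0.1261, M+2 0.3760, M+4 0.3739, M+6 0.1240. Base peak = M+2.
P(M+2) = C(3,1) × 0.5014^2 × 0.4986^1 = 3 × 0.25140196 × 0.4986 = 0.376047 (base)
P(M+4) = C(3,2) × 0.5014^1 × 0.4986^2 = 3 × 0.5014 × 0.24860196 = 0.373947
Relative intensity = 0.373947 / 0.376047 × 100 = 99.4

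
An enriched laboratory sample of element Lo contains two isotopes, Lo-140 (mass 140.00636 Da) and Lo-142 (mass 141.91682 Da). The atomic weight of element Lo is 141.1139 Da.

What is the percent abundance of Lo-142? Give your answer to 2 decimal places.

With x = fraction of Lo-140 (so Lo-142 is 1 − x):
140.00636·x + 141.91682·(1 − x) = 141.1139
(140.00636 − 141.91682)·x = 141.1139 − 141.91682
x = -0.80292 / -1.91046 = 0.42028 → 42.03% Lo-140, 57.97% Lo-142.

57.97%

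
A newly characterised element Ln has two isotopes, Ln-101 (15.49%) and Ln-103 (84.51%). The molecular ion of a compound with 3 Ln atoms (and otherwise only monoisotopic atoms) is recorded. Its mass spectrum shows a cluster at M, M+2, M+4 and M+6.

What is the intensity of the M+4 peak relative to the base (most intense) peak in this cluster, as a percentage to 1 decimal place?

(0.1549 + 0.8451)^3 gives M 0.0037, M+2 0.0608, M+4 0.3319, M+6 0.6036; the largest is M+6.
P(M+6) = C(3,3) × 0.1549^0 × 0.8451^3 = 1 × 1.0000 × 0.60356536 = 0.603565 (base)
P(M+4) = C(3,2) × 0.1549^1 × 0.8451^2 = 3 × 0.1549 × 0.71419401 = 0.331886
Relative intensity = 0.331886 / 0.603565 × 100 = 55.0

55.0%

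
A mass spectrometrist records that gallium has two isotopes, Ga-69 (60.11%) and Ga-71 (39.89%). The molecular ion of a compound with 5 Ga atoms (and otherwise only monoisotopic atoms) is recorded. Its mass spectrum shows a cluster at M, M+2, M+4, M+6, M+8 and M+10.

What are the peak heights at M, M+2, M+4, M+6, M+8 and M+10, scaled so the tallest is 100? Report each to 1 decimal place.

Expanding (0.6011 + 0.3989)^5:
P(M) = 0.6011^5 = 0.078475
P(M+2) = 5 × 0.6011^4 × 0.3989^1 = 0.260388
P(M+4) = 10 × 0.6011^3 × 0.3989^2 = 0.345596
P(M+6) = 10 × 0.6011^2 × 0.3989^3 = 0.229343
P(M+8) = 5 × 0.6011^1 × 0.3989^4 = 0.076098
P(M+10) = 0.3989^5 = 0.010100
The M+4 peak is largest (0.345596); scaling to 100 gives 22.7 : 75.3 : 100.0 : 66.4 : 22.0 : 2.9.

22.7 : 75.3 : 100.0 : 66.4 : 22.0 : 2.9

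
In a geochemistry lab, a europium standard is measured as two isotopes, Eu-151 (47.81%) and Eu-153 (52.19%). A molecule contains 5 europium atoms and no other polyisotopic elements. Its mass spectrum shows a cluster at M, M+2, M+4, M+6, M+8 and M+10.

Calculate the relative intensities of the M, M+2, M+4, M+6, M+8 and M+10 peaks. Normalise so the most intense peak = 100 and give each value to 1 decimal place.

7.7 : 42.0 : 91.6 : 100.0 : 54.6 : 11.9

The 5 Eu atoms are independent, so intensities follow the terms of (0.4781 + 0.5219)^5.
P(M) = 0.4781^5 = 0.024980
P(M+2) = 5 × 0.4781^4 × 0.5219^1 = 0.136343
P(M+4) = 10 × 0.4781^3 × 0.5219^2 = 0.297667
P(M+6) = 10 × 0.4781^2 × 0.5219^3 = 0.324937
P(M+8) = 5 × 0.4781^1 × 0.5219^4 = 0.177353
P(M+10) = 0.5219^5 = 0.038720
The M+6 peak is largest (0.324937); scaling to 100 gives 7.7 : 42.0 : 91.6 : 100.0 : 54.6 : 11.9.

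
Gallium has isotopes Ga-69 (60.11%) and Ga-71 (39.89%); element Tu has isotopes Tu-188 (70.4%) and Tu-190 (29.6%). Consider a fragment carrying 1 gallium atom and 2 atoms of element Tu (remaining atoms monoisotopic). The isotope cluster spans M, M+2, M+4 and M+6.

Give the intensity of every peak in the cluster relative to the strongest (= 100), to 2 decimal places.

66.47 : 100.00 : 48.84 : 7.80

Gallium pattern (n=1): 0.6011 : 0.3989
Element Tu pattern (n=2): 0.495616 : 0.416768 : 0.087616
Convolve the two distributions (both contribute in 2-u steps):
  M: 0.6011×0.495616 = 0.297915
  M+2: 0.6011×0.416768 + 0.3989×0.495616 = 0.448220
  M+4: 0.6011×0.087616 + 0.3989×0.416768 = 0.218915
  M+6: 0.3989×0.087616 = 0.034950
Scale to base peak (0.448220) = 100: 66.47 : 100.00 : 48.84 : 7.80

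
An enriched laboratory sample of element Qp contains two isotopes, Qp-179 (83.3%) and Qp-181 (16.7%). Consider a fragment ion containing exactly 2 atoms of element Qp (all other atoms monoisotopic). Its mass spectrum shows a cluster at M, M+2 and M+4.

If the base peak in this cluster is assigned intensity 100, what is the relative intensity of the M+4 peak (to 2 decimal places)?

(0.833 + 0.167)^2 gives M 0.6939, M+2 0.2782, M+4 0.0279; the largest is M.
P(M) = C(2,0) × 0.833^2 × 0.167^0 = 1 × 0.693889 × 1.0000 = 0.693889 (base)
P(M+4) = C(2,2) × 0.833^0 × 0.167^2 = 1 × 1.0000 × 0.027889 = 0.027889
Relative intensity = 0.027889 / 0.693889 × 100 = 4.02

4.02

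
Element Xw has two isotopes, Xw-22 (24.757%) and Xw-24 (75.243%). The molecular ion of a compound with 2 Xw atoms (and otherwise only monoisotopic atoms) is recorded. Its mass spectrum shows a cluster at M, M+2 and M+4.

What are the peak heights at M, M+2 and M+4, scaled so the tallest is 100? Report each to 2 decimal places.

The 2 Xw atoms are independent, so intensities follow the terms of (0.24757 + 0.75243)^2.
P(M) = 0.24757^2 = 0.061291
P(M+2) = 2 × 0.24757^1 × 0.75243^1 = 0.372558
P(M+4) = 0.75243^2 = 0.566151
The M+4 peak is largest (0.566151); scaling to 100 gives 10.83 : 65.81 : 100.00.

10.83 : 65.81 : 100.00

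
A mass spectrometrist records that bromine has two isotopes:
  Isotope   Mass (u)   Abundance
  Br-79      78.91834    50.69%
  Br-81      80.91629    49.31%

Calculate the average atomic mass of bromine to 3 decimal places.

79.904 u

The abundance-weighted mean is 0.5069 × 78.91834 + 0.4931 × 80.91629
= 40.003707 + 39.899823 = 79.903530 u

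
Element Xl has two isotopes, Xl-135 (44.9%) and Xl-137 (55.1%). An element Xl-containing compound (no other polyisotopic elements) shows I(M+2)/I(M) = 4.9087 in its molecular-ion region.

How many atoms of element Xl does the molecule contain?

4

For n independent Xl atoms, I(M+2)/I(M) = n · (abundance Xl-137) / (abundance Xl-135) = n · 0.551/0.449.
n = 4.9087 × 0.449/0.551 = 4.00 ≈ 4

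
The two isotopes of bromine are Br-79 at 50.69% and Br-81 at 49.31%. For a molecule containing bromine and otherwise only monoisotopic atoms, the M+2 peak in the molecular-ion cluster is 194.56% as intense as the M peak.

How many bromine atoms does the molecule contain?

With n Br atoms, P(M+2)/P(M) = C(n,1)·p^(n−1)q / p^n = n·q/p = n · 0.4931/0.5069.
n = 1.9456 × 0.5069/0.4931 = 2.00 ≈ 2

2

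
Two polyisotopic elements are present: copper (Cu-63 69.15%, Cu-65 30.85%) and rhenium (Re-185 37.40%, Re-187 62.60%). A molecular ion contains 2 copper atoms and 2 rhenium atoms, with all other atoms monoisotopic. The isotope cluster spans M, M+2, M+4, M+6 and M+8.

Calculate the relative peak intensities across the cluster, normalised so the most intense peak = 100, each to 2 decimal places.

16.70 : 70.81 : 100.00 : 52.88 : 9.31

Copper pattern (n=2): 0.47817225 : 0.4266555 : 0.09517225
Rhenium pattern (n=2): 0.139876 : 0.468248 : 0.391876
Convolve the two distributions (both contribute in 2-u steps):
  M: 0.47817225×0.139876 = 0.066885
  M+2: 0.47817225×0.468248 + 0.4266555×0.139876 = 0.283582
  M+4: 0.47817225×0.391876 + 0.4266555×0.468248 + 0.09517225×0.139876 = 0.400477
  M+6: 0.4266555×0.391876 + 0.09517225×0.468248 = 0.211760
  M+8: 0.09517225×0.391876 = 0.037296
Scale to base peak (0.400477) = 100: 16.70 : 70.81 : 100.00 : 52.88 : 9.31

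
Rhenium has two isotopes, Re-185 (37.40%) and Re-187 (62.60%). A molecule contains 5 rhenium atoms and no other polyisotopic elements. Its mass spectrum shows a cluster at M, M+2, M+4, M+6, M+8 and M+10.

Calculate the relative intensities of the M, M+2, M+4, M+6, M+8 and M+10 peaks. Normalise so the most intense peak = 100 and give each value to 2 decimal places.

2.13 : 17.85 : 59.74 : 100.00 : 83.69 : 28.02

Expanding (0.3740 + 0.6260)^5:
P(M) = 0.3740^5 = 0.007317
P(M+2) = 5 × 0.3740^4 × 0.6260^1 = 0.061239
P(M+4) = 10 × 0.3740^3 × 0.6260^2 = 0.205005
P(M+6) = 10 × 0.3740^2 × 0.6260^3 = 0.343136
P(M+8) = 5 × 0.3740^1 × 0.6260^4 = 0.287170
P(M+10) = 0.6260^5 = 0.096133
The M+6 peak is largest (0.343136); scaling to 100 gives 2.13 : 17.85 : 59.74 : 100.00 : 83.69 : 28.02.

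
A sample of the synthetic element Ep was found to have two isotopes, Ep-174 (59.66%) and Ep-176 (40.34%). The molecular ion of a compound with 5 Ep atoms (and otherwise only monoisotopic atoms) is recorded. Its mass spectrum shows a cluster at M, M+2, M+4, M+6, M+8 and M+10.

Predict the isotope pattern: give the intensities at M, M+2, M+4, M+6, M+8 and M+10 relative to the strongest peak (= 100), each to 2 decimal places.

21.87 : 73.95 : 100.00 : 67.62 : 22.86 : 3.09

Each Ep atom is independently Ep-174 (p = 0.5966) or Ep-176 (q = 0.4034); the cluster is the binomial expansion (p + q)^5.
P(M) = 0.5966^5 = 0.075582
P(M+2) = 5 × 0.5966^4 × 0.4034^1 = 0.255528
P(M+4) = 10 × 0.5966^3 × 0.4034^2 = 0.345558
P(M+6) = 10 × 0.5966^2 × 0.4034^3 = 0.233655
P(M+8) = 5 × 0.5966^1 × 0.4034^4 = 0.078994
P(M+10) = 0.4034^5 = 0.010683
The M+4 peak is largest (0.345558); scaling to 100 gives 21.87 : 73.95 : 100.00 : 67.62 : 22.86 : 3.09.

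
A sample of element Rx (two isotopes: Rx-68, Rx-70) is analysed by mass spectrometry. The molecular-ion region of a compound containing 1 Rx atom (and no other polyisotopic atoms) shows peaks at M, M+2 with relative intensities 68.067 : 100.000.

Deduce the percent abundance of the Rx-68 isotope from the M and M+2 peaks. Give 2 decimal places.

40.50%

Let p = fractional abundance of Rx-68. I(M+2)/I(M) = [C(1,1)·p^0·(1−p)] / p^1 = 1·(1−p)/p = 100.000/68.067 = 1.4691
(1−p)/p = 1.4691/1 = 1.4691  ⇒  p = 1/(1 + 1.4691) = 0.4050
Rx-68: 40.50%, Rx-70: 59.50%.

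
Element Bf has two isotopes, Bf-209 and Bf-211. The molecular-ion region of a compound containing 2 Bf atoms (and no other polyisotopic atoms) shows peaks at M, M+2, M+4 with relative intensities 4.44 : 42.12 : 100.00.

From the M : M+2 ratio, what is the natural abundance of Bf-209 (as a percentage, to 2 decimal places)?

17.41%

Write p for the Bf-209 fraction. I(M+2)/I(M) = [C(2,1)·p^1·(1−p)] / p^2 = 2·(1−p)/p = 42.12/4.44 = 9.4865
(1−p)/p = 9.4865/2 = 4.7432  ⇒  p = 1/(1 + 4.7432) = 0.1741
Bf-209: 17.41%, Bf-211: 82.59%.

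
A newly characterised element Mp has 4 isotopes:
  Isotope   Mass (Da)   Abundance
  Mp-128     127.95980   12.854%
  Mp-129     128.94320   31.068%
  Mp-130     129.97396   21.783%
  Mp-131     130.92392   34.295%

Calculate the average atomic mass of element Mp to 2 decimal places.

Ar = Σ fᵢ·mᵢ = 0.12854 × 127.95980 + 0.31068 × 128.94320 + 0.21783 × 129.97396 + 0.34295 × 130.92392
= 16.447953 + 40.060073 + 28.312228 + 44.900358 = 129.720612 Da

129.72 Da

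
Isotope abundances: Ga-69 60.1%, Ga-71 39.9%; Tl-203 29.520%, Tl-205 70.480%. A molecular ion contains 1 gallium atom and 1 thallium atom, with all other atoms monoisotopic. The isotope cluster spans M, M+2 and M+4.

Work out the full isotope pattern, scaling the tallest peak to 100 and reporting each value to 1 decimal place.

32.8 : 100.0 : 51.9

Gallium pattern (n=1): 0.6010 : 0.3990
Thallium pattern (n=1): 0.2952 : 0.7048
Convolve the two distributions (both contribute in 2-u steps):
  M: 0.6010×0.2952 = 0.177415
  M+2: 0.6010×0.7048 + 0.3990×0.2952 = 0.541370
  M+4: 0.3990×0.7048 = 0.281215
Scale to base peak (0.541370) = 100: 32.8 : 100.0 : 51.9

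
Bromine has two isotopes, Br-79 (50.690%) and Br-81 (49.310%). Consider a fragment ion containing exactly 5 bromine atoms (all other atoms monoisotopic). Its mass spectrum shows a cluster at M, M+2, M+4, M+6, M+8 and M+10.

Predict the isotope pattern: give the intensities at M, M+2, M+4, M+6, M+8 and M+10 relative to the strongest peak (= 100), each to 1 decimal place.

10.6 : 51.4 : 100.0 : 97.3 : 47.3 : 9.2

Each Br atom is independently Br-79 (p = 0.50690) or Br-81 (q = 0.49310); the cluster is the binomial expansion (p + q)^5.
P(M) = 0.50690^5 = 0.033467
P(M+2) = 5 × 0.50690^4 × 0.49310^1 = 0.162777
P(M+4) = 10 × 0.50690^3 × 0.49310^2 = 0.316692
P(M+6) = 10 × 0.50690^2 × 0.49310^3 = 0.308070
P(M+8) = 5 × 0.50690^1 × 0.49310^4 = 0.149842
P(M+10) = 0.49310^5 = 0.029152
The M+4 peak is largest (0.316692); scaling to 100 gives 10.6 : 51.4 : 100.0 : 97.3 : 47.3 : 9.2.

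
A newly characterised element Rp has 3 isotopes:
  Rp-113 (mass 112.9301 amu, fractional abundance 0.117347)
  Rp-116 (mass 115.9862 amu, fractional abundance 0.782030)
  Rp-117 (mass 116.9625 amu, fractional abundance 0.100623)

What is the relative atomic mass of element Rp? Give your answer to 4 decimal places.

Ar = Σ fᵢ·mᵢ = 0.117347 × 112.9301 + 0.782030 × 115.9862 + 0.100623 × 116.9625
= 13.25201 + 90.70469 + 11.76912 = 115.72582 amu

115.7258 amu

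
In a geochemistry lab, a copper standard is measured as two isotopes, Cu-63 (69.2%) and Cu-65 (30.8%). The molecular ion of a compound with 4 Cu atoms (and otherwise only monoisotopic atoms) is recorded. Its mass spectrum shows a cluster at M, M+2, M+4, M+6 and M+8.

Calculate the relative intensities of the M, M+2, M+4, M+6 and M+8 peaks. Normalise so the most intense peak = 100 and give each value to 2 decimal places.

Expanding (0.692 + 0.308)^4:
P(M) = 0.692^4 = 0.229311
P(M+2) = 4 × 0.692^3 × 0.308^1 = 0.408253
P(M+4) = 6 × 0.692^2 × 0.308^2 = 0.272562
P(M+6) = 4 × 0.692^1 × 0.308^3 = 0.080876
P(M+8) = 0.308^4 = 0.008999
The M+2 peak is largest (0.408253); scaling to 100 gives 56.17 : 100.00 : 66.76 : 19.81 : 2.20.

56.17 : 100.00 : 66.76 : 19.81 : 2.20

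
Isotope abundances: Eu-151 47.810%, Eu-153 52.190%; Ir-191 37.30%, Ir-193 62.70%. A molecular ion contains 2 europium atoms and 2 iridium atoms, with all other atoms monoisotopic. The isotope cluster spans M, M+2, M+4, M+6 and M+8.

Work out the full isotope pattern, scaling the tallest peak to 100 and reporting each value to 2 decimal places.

Europium pattern (n=2): 0.22857961 : 0.49904078 : 0.27237961
Iridium pattern (n=2): 0.139129 : 0.467742 : 0.393129
Convolve the two distributions (both contribute in 2-u steps):
  M: 0.22857961×0.139129 = 0.031802
  M+2: 0.22857961×0.467742 + 0.49904078×0.139129 = 0.176347
  M+4: 0.22857961×0.393129 + 0.49904078×0.467742 + 0.27237961×0.139129 = 0.361180
  M+6: 0.49904078×0.393129 + 0.27237961×0.467742 = 0.323591
  M+8: 0.27237961×0.393129 = 0.107080
Scale to base peak (0.361180) = 100: 8.81 : 48.83 : 100.00 : 89.59 : 29.65

8.81 : 48.83 : 100.00 : 89.59 : 29.65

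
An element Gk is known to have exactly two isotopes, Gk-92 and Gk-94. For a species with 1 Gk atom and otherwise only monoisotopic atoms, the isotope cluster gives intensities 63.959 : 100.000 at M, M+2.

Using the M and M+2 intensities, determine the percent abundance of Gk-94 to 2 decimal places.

60.99%

If p is the fraction of Gk that is Gk-92, then I(M+2)/I(M) = [C(1,1)·p^0·(1−p)] / p^1 = 1·(1−p)/p = 100.000/63.959 = 1.5635
(1−p)/p = 1.5635/1 = 1.5635  ⇒  p = 1/(1 + 1.5635) = 0.3901
Gk-92: 39.01%, Gk-94: 60.99%.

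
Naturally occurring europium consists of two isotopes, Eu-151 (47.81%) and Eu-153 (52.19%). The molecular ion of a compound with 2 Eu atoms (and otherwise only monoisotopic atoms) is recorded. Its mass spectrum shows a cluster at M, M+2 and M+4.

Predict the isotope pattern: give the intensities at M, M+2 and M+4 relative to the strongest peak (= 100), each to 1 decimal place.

45.8 : 100.0 : 54.6

Expanding (0.4781 + 0.5219)^2:
P(M) = 0.4781^2 = 0.228580
P(M+2) = 2 × 0.4781^1 × 0.5219^1 = 0.499041
P(M+4) = 0.5219^2 = 0.272380
The M+2 peak is largest (0.499041); scaling to 100 gives 45.8 : 100.0 : 54.6.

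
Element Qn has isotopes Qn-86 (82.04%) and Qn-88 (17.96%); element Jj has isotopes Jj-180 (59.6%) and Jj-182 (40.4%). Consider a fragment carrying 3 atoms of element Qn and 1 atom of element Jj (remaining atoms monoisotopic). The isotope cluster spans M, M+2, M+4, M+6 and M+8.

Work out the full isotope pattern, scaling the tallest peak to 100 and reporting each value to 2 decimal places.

Element Qn pattern (n=3): 0.55217527 : 0.36264266 : 0.07938886 : 0.00579321
Element Jj pattern (n=1): 0.5960 : 0.4040
Convolve the two distributions (both contribute in 2-u steps):
  M: 0.55217527×0.5960 = 0.329096
  M+2: 0.55217527×0.4040 + 0.36264266×0.5960 = 0.439214
  M+4: 0.36264266×0.4040 + 0.07938886×0.5960 = 0.193823
  M+6: 0.07938886×0.4040 + 0.00579321×0.5960 = 0.035526
  M+8: 0.00579321×0.4040 = 0.002340
Scale to base peak (0.439214) = 100: 74.93 : 100.00 : 44.13 : 8.09 : 0.53

74.93 : 100.00 : 44.13 : 8.09 : 0.53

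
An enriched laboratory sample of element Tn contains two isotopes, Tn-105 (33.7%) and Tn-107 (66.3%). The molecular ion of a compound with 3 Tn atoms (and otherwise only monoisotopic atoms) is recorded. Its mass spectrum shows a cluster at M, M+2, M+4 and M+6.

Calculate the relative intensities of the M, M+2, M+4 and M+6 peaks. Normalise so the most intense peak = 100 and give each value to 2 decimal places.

8.61 : 50.83 : 100.00 : 65.58

Expanding (0.337 + 0.663)^3:
P(M) = 0.337^3 = 0.038273
P(M+2) = 3 × 0.337^2 × 0.663^1 = 0.225889
P(M+4) = 3 × 0.337^1 × 0.663^2 = 0.444404
P(M+6) = 0.663^3 = 0.291434
The M+4 peak is largest (0.444404); scaling to 100 gives 8.61 : 50.83 : 100.00 : 65.58.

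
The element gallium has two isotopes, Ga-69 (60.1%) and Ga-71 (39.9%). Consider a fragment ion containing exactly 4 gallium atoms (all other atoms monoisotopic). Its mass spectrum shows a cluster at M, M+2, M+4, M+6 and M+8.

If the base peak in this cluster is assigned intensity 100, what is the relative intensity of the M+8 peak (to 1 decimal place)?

Term probabilities: M 0.1305, M+2 0.3465, M+4 0.3450, M+6 0.1527, M+8 0.0253. Base peak = M+2.
P(M+2) = C(4,1) × 0.601^3 × 0.399^1 = 4 × 0.2170818 × 0.3990 = 0.346463 (base)
P(M+8) = C(4,4) × 0.601^0 × 0.399^4 = 1 × 1.0000 × 0.02534496 = 0.025345
Relative intensity = 0.025345 / 0.346463 × 100 = 7.3

7.3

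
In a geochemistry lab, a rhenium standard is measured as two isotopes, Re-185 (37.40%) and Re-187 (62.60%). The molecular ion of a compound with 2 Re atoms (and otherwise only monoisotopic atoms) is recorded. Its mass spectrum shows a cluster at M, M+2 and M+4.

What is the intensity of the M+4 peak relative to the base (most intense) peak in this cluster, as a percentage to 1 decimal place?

83.7%

(0.3740 + 0.6260)^2 gives M 0.1399, M+2 0.4682, M+4 0.3919; the largest is M+2.
P(M+2) = C(2,1) × 0.3740^1 × 0.6260^1 = 2 × 0.3740 × 0.6260 = 0.468248 (base)
P(M+4) = C(2,2) × 0.3740^0 × 0.6260^2 = 1 × 1.0000 × 0.391876 = 0.391876
Relative intensity = 0.391876 / 0.468248 × 100 = 83.7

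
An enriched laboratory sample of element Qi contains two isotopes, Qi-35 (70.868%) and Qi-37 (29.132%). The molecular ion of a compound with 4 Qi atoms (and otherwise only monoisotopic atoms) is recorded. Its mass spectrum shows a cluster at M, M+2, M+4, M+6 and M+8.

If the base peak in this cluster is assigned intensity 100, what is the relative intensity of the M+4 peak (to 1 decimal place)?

61.7

(0.70868 + 0.29132)^4 gives M 0.2522, M+2 0.4147, M+4 0.2557, M+6 0.0701, M+8 0.0072; the largest is M+2.
P(M+2) = C(4,1) × 0.70868^3 × 0.29132^1 = 4 × 0.35591847 × 0.29132 = 0.414745 (base)
P(M+4) = C(4,2) × 0.70868^2 × 0.29132^2 = 6 × 0.50222734 × 0.08486734 = 0.255736
Relative intensity = 0.255736 / 0.414745 × 100 = 61.7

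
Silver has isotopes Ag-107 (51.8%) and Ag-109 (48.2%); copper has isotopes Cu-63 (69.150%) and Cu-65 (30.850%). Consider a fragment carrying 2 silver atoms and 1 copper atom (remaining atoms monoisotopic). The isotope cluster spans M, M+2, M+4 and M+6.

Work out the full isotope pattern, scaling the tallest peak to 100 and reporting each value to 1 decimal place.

Silver pattern (n=2): 0.268324 : 0.499352 : 0.232324
Copper pattern (n=1): 0.6915 : 0.3085
Convolve the two distributions (both contribute in 2-u steps):
  M: 0.268324×0.6915 = 0.185546
  M+2: 0.268324×0.3085 + 0.499352×0.6915 = 0.428080
  M+4: 0.499352×0.3085 + 0.232324×0.6915 = 0.314702
  M+6: 0.232324×0.3085 = 0.071672
Scale to base peak (0.428080) = 100: 43.3 : 100.0 : 73.5 : 16.7

43.3 : 100.0 : 73.5 : 16.7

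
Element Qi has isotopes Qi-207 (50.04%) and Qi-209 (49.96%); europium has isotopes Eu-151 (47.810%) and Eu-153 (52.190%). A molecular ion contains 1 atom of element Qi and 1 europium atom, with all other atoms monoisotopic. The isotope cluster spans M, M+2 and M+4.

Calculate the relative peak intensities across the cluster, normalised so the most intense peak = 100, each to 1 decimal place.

47.8 : 100.0 : 52.1

Element Qi pattern (n=1): 0.5004 : 0.4996
Europium pattern (n=1): 0.4781 : 0.5219
Convolve the two distributions (both contribute in 2-u steps):
  M: 0.5004×0.4781 = 0.239241
  M+2: 0.5004×0.5219 + 0.4996×0.4781 = 0.500018
  M+4: 0.4996×0.5219 = 0.260741
Scale to base peak (0.500018) = 100: 47.8 : 100.0 : 52.1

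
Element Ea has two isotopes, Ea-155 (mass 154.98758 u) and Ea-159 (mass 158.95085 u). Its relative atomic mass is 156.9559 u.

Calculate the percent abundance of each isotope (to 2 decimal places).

Ea-155: 50.34%, Ea-159: 49.66%

Let x be the fractional abundance of Ea-155; then Ea-159 has abundance 1 − x.
154.98758·x + 158.95085·(1 − x) = 156.9559
(154.98758 − 158.95085)·x = 156.9559 − 158.95085
x = -1.99495 / -3.96327 = 0.50336 → 50.34% Ea-155, 49.66% Ea-159.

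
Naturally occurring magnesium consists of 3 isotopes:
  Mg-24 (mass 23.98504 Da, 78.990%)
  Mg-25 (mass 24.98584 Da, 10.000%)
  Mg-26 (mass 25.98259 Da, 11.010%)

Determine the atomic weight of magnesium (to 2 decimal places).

24.31 Da

Average mass = Σ (abundance × isotope mass) = 0.78990 × 23.98504 + 0.10000 × 24.98584 + 0.11010 × 25.98259
= 18.945783 + 2.498584 + 2.860683 = 24.305050 Da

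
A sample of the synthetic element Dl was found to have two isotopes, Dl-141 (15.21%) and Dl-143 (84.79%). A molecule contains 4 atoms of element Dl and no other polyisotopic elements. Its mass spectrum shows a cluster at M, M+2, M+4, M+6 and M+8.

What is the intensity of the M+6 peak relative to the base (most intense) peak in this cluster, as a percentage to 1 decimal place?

Binomial terms of (0.1521 + 0.8479)^4: M 0.0005, M+2 0.0119, M+4 0.0998, M+6 0.3709, M+8 0.5169 → M+8 is the base peak.
P(M+8) = C(4,4) × 0.1521^0 × 0.8479^4 = 1 × 1.0000 × 0.51686669 = 0.516867 (base)
P(M+6) = C(4,3) × 0.1521^1 × 0.8479^3 = 4 × 0.1521 × 0.60958449 = 0.370871
Relative intensity = 0.370871 / 0.516867 × 100 = 71.8

71.8%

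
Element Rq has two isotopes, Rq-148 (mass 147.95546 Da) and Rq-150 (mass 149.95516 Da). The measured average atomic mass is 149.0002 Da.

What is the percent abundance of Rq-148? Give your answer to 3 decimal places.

With x = fraction of Rq-148 (so Rq-150 is 1 − x):
147.95546·x + 149.95516·(1 − x) = 149.0002
(147.95546 − 149.95516)·x = 149.0002 − 149.95516
x = -0.95496 / -1.99970 = 0.47755 → 47.755% Rq-148, 52.245% Rq-150.

47.755%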